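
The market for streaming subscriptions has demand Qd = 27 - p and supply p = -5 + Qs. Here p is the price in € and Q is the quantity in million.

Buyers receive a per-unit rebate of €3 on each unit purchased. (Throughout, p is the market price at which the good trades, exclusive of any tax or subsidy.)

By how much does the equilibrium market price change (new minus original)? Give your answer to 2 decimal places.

+1.50

Initially, 27 - p = p + 5, so 22 = 2p and p = 11, Q = 16.
Since buyers' out-of-pocket price is the market price minus the rebate, the effective demand curve becomes Qd = 30 - p.
Setting them equal: 30 - p = p + 5 → 25 = 2p, so p = 12.5 and Q = 17.5.
Δp = 12.5 − 11 = +1.50.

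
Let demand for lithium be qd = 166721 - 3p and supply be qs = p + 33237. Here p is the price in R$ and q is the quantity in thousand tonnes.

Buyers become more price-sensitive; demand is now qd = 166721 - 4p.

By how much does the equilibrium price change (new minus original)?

-6674.2

Solve the original market: 166721 - 3p = p + 33237, hence p = 33371 and q = 66608.
The shock moves the curves to qd = 166721 - 4p and qs = p + 33237.
Setting them equal: 166721 - 4p = p + 33237 → 133484 = 5p, so p = 26696.8 and q = 59933.8.
Δp = 26696.8 − 33371 = -6674.2.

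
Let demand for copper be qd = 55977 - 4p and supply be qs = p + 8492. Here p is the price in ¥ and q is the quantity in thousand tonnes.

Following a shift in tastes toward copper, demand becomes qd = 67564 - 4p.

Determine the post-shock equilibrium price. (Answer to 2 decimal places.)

Before the shock: 55977 - 4p = p + 8492 ⇒ 47485 = 5p ⇒ p = 9497, q = 17989.
With the change applied: demand qd = 67564 - 4p, supply qs = p + 8492.
New equilibrium: 67564 - 4p = p + 8492 ⇒ 59072 = 5p ⇒ p = 11814.4, q = 20306.4.

11814.40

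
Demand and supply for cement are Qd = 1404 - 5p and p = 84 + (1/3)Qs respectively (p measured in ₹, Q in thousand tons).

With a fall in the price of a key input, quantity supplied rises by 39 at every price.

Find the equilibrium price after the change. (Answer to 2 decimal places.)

Solve the original market: 1404 - 5p = 3p - 252, hence p = 207 and Q = 369.
With the change applied: demand Qd = 1404 - 5p, supply Qs = 3p - 213.
Setting them equal: 1404 - 5p = 3p - 213 → 1617 = 8p, so p = 202.125 and Q = 393.375.

202.13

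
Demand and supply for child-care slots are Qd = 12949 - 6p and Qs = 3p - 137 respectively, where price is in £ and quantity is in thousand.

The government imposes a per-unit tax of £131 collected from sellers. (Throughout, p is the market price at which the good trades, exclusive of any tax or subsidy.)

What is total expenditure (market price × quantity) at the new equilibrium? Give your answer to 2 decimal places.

5935253.00

Original equilibrium: 12949 - 6p = 3p - 137 gives 13086 = 9p, so p = 1454 and Q = 4225.
Since sellers keep the price net of the tax, the effective supply curve becomes Qs = 3p - 530.
Equate the new curves: 12949 - 6p = 3p - 530, giving 13479 = 9p, p = 4493/3 ≈ 1497.6667, Q = 3963.
New expenditure = 1497.6667 × 3963 = 5935253.00.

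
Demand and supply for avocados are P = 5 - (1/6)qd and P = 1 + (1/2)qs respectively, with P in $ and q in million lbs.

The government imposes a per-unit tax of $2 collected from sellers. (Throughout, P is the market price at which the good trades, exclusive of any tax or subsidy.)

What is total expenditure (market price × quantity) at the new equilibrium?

Initially, 30 - 6P = 2P - 2, so 32 = 8P and P = 4, q = 6.
Since sellers keep the price net of the tax, the effective supply curve becomes qs = 2P - 6.
Clearing the new market: 30 - 6P = 2P - 6, so P = 4.5 and q = 3.
New expenditure = 4.5 × 3 = 13.5.

13.5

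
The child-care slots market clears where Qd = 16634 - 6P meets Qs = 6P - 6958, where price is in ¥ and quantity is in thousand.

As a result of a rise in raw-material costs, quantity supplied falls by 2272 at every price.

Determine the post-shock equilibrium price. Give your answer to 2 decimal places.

2155.33

Solve the original market: 16634 - 6P = 6P - 6958, hence P = 1966 and Q = 4838.
With the change applied: demand Qd = 16634 - 6P, supply Qs = 6P - 9230.
Clearing the new market: 16634 - 6P = 6P - 9230, so P = 6466/3 ≈ 2155.3333 and Q = 3702.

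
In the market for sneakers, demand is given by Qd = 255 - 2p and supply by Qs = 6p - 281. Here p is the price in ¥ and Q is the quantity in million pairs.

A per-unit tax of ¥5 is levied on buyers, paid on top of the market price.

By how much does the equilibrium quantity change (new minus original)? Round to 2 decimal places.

-7.50

Initially, 255 - 2p = 6p - 281, so 536 = 8p and p = 67, Q = 121.
Since buyers pay the price plus the tax, the effective demand curve becomes Qd = 245 - 2p.
Equate the new curves: 245 - 2p = 6p - 281, giving 526 = 8p, p = 65.75, Q = 113.5.
ΔQ = 113.5 − 121 = -7.50.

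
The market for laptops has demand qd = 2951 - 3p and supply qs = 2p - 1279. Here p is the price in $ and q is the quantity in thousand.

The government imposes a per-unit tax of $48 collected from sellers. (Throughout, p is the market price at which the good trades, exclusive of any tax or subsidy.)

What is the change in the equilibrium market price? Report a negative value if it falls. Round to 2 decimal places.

Solve the original market: 2951 - 3p = 2p - 1279, hence p = 846 and q = 413.
Since sellers keep the price net of the tax, the effective supply curve becomes qs = 2p - 1375.
New equilibrium: 2951 - 3p = 2p - 1375 ⇒ 4326 = 5p ⇒ p = 865.2, q = 355.4.
Δp = 865.2 − 846 = +19.20.

+19.20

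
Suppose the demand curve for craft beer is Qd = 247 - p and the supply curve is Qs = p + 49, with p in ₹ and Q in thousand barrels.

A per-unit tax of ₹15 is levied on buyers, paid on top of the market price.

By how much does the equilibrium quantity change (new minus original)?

Original equilibrium: 247 - p = p + 49 gives 198 = 2p, so p = 99 and Q = 148.
Since buyers pay the price plus the tax, the effective demand curve becomes Qd = 232 - p.
Setting them equal: 232 - p = p + 49 → 183 = 2p, so p = 91.5 and Q = 140.5.
ΔQ = 140.5 − 148 = -7.5.

-7.5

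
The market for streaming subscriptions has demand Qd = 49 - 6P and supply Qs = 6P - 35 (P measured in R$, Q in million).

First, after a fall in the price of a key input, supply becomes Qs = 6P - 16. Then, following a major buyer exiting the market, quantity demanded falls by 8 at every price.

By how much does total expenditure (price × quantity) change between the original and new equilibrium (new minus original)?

+10.375

Initially, 49 - 6P = 6P - 35, so 84 = 12P and P = 7, Q = 7.
The shock moves the curves to Qd = 41 - 6P and Qs = 6P - 16.
Equate the new curves: 41 - 6P = 6P - 16, giving 57 = 12P, P = 4.75, Q = 12.5.
Expenditure moves from 7×7 = 49 to 4.75×12.5 = 59.375; change = +10.375.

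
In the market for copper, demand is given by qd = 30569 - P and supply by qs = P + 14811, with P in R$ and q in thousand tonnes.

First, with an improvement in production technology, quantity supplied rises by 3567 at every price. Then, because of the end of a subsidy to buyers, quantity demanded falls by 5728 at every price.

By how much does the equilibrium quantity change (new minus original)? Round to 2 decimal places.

Original equilibrium: 30569 - P = P + 14811 gives 15758 = 2P, so P = 7879 and q = 22690.
After the shift, demand is qd = 24841 - P and supply is qs = P + 18378.
Setting them equal: 24841 - P = P + 18378 → 6463 = 2P, so P = 3231.5 and q = 21609.5.
Δq = 21609.5 − 22690 = -1080.50.

-1080.50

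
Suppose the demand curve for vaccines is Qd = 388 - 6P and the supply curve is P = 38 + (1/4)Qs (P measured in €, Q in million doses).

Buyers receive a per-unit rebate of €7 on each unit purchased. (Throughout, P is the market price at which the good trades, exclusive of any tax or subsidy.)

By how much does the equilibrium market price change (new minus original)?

Solve the original market: 388 - 6P = 4P - 152, hence P = 54 and Q = 64.
Since buyers' out-of-pocket price is the market price minus the rebate, the effective demand curve becomes Qd = 430 - 6P.
New equilibrium: 430 - 6P = 4P - 152 ⇒ 582 = 10P ⇒ P = 58.2, Q = 80.8.
ΔP = 58.2 − 54 = +4.2.

+4.2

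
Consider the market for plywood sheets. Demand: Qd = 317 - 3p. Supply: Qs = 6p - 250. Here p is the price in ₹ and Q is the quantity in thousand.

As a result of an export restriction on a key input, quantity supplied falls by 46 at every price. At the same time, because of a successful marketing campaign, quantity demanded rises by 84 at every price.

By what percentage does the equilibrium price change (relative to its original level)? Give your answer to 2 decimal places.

+22.93

Initially, 317 - 3p = 6p - 250, so 567 = 9p and p = 63, Q = 128.
The shock moves the curves to Qd = 401 - 3p and Qs = 6p - 296.
New equilibrium: 401 - 3p = 6p - 296 ⇒ 697 = 9p ⇒ p = 697/9 ≈ 77.4444, Q = 506/3 ≈ 168.6667.
%Δp = (77.4444 − 63) / 63 × 100 = +22.93%.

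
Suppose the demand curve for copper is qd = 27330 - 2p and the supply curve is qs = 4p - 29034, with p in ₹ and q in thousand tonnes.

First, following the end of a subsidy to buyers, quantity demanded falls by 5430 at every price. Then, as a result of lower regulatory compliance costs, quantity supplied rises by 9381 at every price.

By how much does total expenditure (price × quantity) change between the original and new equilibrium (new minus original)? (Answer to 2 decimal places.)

-24500198.50

Before the shock: 27330 - 2p = 4p - 29034 ⇒ 56364 = 6p ⇒ p = 9394, q = 8542.
The shock moves the curves to qd = 21900 - 2p and qs = 4p - 19653.
New equilibrium: 21900 - 2p = 4p - 19653 ⇒ 41553 = 6p ⇒ p = 6925.5, q = 8049.
Expenditure moves from 9394×8542 = 80243548 to 6925.5×8049 = 55743349.5; change = -24500198.50.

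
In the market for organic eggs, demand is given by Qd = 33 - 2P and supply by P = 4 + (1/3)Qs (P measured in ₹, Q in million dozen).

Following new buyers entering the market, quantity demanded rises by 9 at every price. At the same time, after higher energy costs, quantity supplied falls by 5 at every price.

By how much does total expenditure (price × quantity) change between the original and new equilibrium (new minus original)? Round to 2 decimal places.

+82.12

Initially, 33 - 2P = 3P - 12, so 45 = 5P and P = 9, Q = 15.
With the change applied: demand Qd = 42 - 2P, supply Qs = 3P - 17.
Setting them equal: 42 - 2P = 3P - 17 → 59 = 5P, so P = 11.8 and Q = 18.4.
Expenditure moves from 9×15 = 135 to 11.8×18.4 = 217.12; change = +82.12.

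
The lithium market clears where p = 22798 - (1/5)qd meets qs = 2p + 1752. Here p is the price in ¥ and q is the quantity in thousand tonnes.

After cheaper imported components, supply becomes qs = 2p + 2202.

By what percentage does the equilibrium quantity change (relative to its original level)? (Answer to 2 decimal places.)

Initially, 113990 - 5p = 2p + 1752, so 112238 = 7p and p = 16034, q = 33820.
After the shift, demand is qd = 113990 - 5p and supply is qs = 2p + 2202.
Equate the new curves: 113990 - 5p = 2p + 2202, giving 111788 = 7p, p = 111788/7 ≈ 15969.7143, q = 238990/7 ≈ 34141.4286.
%Δq = (34141.4286 − 33820) / 33820 × 100 = +0.95%.

+0.95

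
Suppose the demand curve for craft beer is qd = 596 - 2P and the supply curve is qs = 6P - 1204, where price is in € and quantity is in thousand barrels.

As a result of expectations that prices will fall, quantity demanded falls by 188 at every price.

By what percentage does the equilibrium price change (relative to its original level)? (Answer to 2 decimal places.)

-10.44

Initially, 596 - 2P = 6P - 1204, so 1800 = 8P and P = 225, q = 146.
With the change applied: demand qd = 408 - 2P, supply qs = 6P - 1204.
New equilibrium: 408 - 2P = 6P - 1204 ⇒ 1612 = 8P ⇒ P = 201.5, q = 5.
%ΔP = (201.5 − 225) / 225 × 100 = -10.44%.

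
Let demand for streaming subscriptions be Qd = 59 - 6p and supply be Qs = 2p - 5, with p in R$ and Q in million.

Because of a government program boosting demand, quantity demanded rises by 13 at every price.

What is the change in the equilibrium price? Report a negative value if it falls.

Initially, 59 - 6p = 2p - 5, so 64 = 8p and p = 8, Q = 11.
After the shift, demand is Qd = 72 - 6p and supply is Qs = 2p - 5.
Setting them equal: 72 - 6p = 2p - 5 → 77 = 8p, so p = 9.625 and Q = 14.25.
Δp = 9.625 − 8 = +1.625.

+1.625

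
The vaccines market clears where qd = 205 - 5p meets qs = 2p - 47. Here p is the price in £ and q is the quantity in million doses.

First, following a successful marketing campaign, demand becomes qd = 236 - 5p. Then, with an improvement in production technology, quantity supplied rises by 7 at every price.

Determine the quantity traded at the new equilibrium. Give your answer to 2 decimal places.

Solve the original market: 205 - 5p = 2p - 47, hence p = 36 and q = 25.
With the change applied: demand qd = 236 - 5p, supply qs = 2p - 40.
Clearing the new market: 236 - 5p = 2p - 40, so p = 276/7 ≈ 39.4286 and q = 272/7 ≈ 38.8571.

38.86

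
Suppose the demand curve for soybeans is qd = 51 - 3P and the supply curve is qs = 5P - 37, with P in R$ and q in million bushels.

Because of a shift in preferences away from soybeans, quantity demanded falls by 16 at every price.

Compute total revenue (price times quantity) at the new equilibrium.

72

Solve the original market: 51 - 3P = 5P - 37, hence P = 11 and q = 18.
The shock moves the curves to qd = 35 - 3P and qs = 5P - 37.
Equate the new curves: 35 - 3P = 5P - 37, giving 72 = 8P, P = 9, q = 8.
New expenditure = 9 × 8 = 72.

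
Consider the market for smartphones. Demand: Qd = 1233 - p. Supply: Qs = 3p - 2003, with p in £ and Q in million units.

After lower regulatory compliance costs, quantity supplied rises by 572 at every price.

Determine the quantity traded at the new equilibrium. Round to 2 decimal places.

567.00

Original equilibrium: 1233 - p = 3p - 2003 gives 3236 = 4p, so p = 809 and Q = 424.
The new curves are Qd = 1233 - p (demand) and Qs = 3p - 1431 (supply).
Setting them equal: 1233 - p = 3p - 1431 → 2664 = 4p, so p = 666 and Q = 567.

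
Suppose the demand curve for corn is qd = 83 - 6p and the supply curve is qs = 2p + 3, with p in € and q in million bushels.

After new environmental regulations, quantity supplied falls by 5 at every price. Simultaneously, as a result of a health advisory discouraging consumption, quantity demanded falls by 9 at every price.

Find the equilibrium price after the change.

9.5

Original equilibrium: 83 - 6p = 2p + 3 gives 80 = 8p, so p = 10 and q = 23.
The new curves are qd = 74 - 6p (demand) and qs = 2p - 2 (supply).
Clearing the new market: 74 - 6p = 2p - 2, so p = 9.5 and q = 17.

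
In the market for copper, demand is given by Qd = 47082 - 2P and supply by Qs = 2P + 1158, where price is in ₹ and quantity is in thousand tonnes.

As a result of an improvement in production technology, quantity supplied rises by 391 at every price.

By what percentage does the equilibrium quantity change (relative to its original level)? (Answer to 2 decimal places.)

Original equilibrium: 47082 - 2P = 2P + 1158 gives 45924 = 4P, so P = 11481 and Q = 24120.
The new curves are Qd = 47082 - 2P (demand) and Qs = 2P + 1549 (supply).
Clearing the new market: 47082 - 2P = 2P + 1549, so P = 11383.25 and Q = 24315.5.
%ΔQ = (24315.5 − 24120) / 24120 × 100 = +0.81%.

+0.81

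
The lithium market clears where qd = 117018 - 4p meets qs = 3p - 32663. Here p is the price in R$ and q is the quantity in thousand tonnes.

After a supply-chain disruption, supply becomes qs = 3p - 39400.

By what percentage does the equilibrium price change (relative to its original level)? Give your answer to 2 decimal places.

+4.50

Initially, 117018 - 4p = 3p - 32663, so 149681 = 7p and p = 21383, q = 31486.
With the change applied: demand qd = 117018 - 4p, supply qs = 3p - 39400.
Setting them equal: 117018 - 4p = 3p - 39400 → 156418 = 7p, so p = 156418/7 ≈ 22345.4286 and q = 193454/7 ≈ 27636.2857.
%Δp = (22345.4286 − 21383) / 21383 × 100 = +4.50%.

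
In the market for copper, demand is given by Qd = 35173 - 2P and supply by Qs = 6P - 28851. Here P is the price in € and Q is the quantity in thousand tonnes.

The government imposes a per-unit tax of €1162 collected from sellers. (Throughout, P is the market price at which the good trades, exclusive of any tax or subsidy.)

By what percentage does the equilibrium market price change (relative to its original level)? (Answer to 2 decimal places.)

Original equilibrium: 35173 - 2P = 6P - 28851 gives 64024 = 8P, so P = 8003 and Q = 19167.
Since sellers keep the price net of the tax, the effective supply curve becomes Qs = 6P - 35823.
Setting them equal: 35173 - 2P = 6P - 35823 → 70996 = 8P, so P = 8874.5 and Q = 17424.
%ΔP = (8874.5 − 8003) / 8003 × 100 = +10.89%.

+10.89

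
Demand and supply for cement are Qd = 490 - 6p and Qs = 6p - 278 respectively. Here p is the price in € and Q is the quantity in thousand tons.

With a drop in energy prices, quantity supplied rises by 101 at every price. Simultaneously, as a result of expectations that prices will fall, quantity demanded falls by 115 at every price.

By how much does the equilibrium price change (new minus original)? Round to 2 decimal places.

Before the shock: 490 - 6p = 6p - 278 ⇒ 768 = 12p ⇒ p = 64, Q = 106.
After the shift, demand is Qd = 375 - 6p and supply is Qs = 6p - 177.
Setting them equal: 375 - 6p = 6p - 177 → 552 = 12p, so p = 46 and Q = 99.
Δp = 46 − 64 = -18.00.

-18.00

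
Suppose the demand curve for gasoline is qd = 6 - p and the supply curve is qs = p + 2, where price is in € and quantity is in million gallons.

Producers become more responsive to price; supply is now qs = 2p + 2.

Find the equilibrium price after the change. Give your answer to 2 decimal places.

Before the shock: 6 - p = p + 2 ⇒ 4 = 2p ⇒ p = 2, q = 4.
The shock moves the curves to qd = 6 - p and qs = 2p + 2.
Equate the new curves: 6 - p = 2p + 2, giving 4 = 3p, p = 4/3 ≈ 1.3333, q = 14/3 ≈ 4.6667.

1.33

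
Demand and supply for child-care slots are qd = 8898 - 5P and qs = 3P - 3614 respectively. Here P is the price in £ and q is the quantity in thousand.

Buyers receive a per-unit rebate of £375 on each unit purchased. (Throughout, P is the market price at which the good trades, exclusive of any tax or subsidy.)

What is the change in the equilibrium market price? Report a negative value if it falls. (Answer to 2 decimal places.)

Solve the original market: 8898 - 5P = 3P - 3614, hence P = 1564 and q = 1078.
Since buyers' out-of-pocket price is the market price minus the rebate, the effective demand curve becomes qd = 10773 - 5P.
Clearing the new market: 10773 - 5P = 3P - 3614, so P = 1798.375 and q = 1781.125.
ΔP = 1798.375 − 1564 = +234.38.

+234.38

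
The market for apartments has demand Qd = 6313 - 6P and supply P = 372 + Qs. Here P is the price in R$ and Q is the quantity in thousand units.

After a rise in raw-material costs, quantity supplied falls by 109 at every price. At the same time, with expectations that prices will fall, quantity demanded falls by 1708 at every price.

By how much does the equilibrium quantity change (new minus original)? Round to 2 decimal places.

-337.43

Before the shock: 6313 - 6P = P - 372 ⇒ 6685 = 7P ⇒ P = 955, Q = 583.
After the shift, demand is Qd = 4605 - 6P and supply is Qs = P - 481.
New equilibrium: 4605 - 6P = P - 481 ⇒ 5086 = 7P ⇒ P = 5086/7 ≈ 726.5714, Q = 1719/7 ≈ 245.5714.
ΔQ = 245.5714 − 583 = -337.43.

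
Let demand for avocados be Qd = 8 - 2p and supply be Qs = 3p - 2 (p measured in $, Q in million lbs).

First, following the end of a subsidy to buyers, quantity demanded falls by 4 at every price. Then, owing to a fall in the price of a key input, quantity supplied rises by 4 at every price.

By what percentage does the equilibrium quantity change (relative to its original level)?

-20

Initially, 8 - 2p = 3p - 2, so 10 = 5p and p = 2, Q = 4.
The shock moves the curves to Qd = 4 - 2p and Qs = 3p + 2.
Equate the new curves: 4 - 2p = 3p + 2, giving 2 = 5p, p = 0.4, Q = 3.2.
%ΔQ = (3.2 − 4) / 4 × 100 = -20%.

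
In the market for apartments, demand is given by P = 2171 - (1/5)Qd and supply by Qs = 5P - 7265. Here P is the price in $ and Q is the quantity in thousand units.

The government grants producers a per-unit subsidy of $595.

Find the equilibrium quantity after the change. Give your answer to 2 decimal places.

Initially, 10855 - 5P = 5P - 7265, so 18120 = 10P and P = 1812, Q = 1795.
Since sellers receive the price plus the subsidy, the effective supply curve becomes Qs = 5P - 4290.
Equate the new curves: 10855 - 5P = 5P - 4290, giving 15145 = 10P, P = 1514.5, Q = 3282.5.

3282.50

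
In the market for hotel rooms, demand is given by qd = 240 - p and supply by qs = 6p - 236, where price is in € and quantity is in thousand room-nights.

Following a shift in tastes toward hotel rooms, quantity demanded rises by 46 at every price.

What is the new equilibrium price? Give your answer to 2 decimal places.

74.57

Initially, 240 - p = 6p - 236, so 476 = 7p and p = 68, q = 172.
The new curves are qd = 286 - p (demand) and qs = 6p - 236 (supply).
Setting them equal: 286 - p = 6p - 236 → 522 = 7p, so p = 522/7 ≈ 74.5714 and q = 1480/7 ≈ 211.4286.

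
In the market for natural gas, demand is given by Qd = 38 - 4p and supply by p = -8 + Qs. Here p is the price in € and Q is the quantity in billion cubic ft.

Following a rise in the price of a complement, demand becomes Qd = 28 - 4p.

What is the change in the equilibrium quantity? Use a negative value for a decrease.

-2

Original equilibrium: 38 - 4p = p + 8 gives 30 = 5p, so p = 6 and Q = 14.
After the shift, demand is Qd = 28 - 4p and supply is Qs = p + 8.
New equilibrium: 28 - 4p = p + 8 ⇒ 20 = 5p ⇒ p = 4, Q = 12.
ΔQ = 12 − 14 = -2.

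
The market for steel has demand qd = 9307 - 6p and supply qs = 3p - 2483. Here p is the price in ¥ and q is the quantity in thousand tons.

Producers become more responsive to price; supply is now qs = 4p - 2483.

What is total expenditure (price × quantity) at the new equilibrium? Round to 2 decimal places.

Solve the original market: 9307 - 6p = 3p - 2483, hence p = 1310 and q = 1447.
After the shift, demand is qd = 9307 - 6p and supply is qs = 4p - 2483.
Setting them equal: 9307 - 6p = 4p - 2483 → 11790 = 10p, so p = 1179 and q = 2233.
New expenditure = 1179 × 2233 = 2632707.00.

2632707.00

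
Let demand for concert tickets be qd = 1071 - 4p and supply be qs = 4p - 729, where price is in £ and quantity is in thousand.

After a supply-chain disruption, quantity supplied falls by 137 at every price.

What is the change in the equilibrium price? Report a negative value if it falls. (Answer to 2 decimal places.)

+17.13

Before the shock: 1071 - 4p = 4p - 729 ⇒ 1800 = 8p ⇒ p = 225, q = 171.
With the change applied: demand qd = 1071 - 4p, supply qs = 4p - 866.
Clearing the new market: 1071 - 4p = 4p - 866, so p = 242.125 and q = 102.5.
Δp = 242.125 − 225 = +17.13.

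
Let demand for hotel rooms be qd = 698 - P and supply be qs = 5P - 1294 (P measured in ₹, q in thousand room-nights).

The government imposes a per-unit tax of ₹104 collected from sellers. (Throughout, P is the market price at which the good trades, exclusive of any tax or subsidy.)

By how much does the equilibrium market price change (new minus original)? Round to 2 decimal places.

+86.67

Original equilibrium: 698 - P = 5P - 1294 gives 1992 = 6P, so P = 332 and q = 366.
Since sellers keep the price net of the tax, the effective supply curve becomes qs = 5P - 1814.
Clearing the new market: 698 - P = 5P - 1814, so P = 1256/3 ≈ 418.6667 and q = 838/3 ≈ 279.3333.
ΔP = 418.6667 − 332 = +86.67.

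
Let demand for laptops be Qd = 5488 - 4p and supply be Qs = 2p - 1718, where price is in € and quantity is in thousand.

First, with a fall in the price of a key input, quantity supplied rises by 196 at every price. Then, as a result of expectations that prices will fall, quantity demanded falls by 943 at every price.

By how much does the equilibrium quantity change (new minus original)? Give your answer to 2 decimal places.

-183.67

Original equilibrium: 5488 - 4p = 2p - 1718 gives 7206 = 6p, so p = 1201 and Q = 684.
With the change applied: demand Qd = 4545 - 4p, supply Qs = 2p - 1522.
Clearing the new market: 4545 - 4p = 2p - 1522, so p = 6067/6 ≈ 1011.1667 and Q = 1501/3 ≈ 500.3333.
ΔQ = 500.3333 − 684 = -183.67.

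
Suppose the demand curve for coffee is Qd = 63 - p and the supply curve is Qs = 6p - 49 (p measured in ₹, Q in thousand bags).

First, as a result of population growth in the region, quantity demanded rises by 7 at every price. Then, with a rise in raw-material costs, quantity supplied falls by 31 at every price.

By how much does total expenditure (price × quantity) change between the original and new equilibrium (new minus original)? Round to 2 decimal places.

Solve the original market: 63 - p = 6p - 49, hence p = 16 and Q = 47.
After the shift, demand is Qd = 70 - p and supply is Qs = 6p - 80.
New equilibrium: 70 - p = 6p - 80 ⇒ 150 = 7p ⇒ p = 150/7 ≈ 21.4286, Q = 340/7 ≈ 48.5714.
Expenditure moves from 16×47 = 752 to 21.4286×48.5714 = 1040.8163; change = +288.82.

+288.82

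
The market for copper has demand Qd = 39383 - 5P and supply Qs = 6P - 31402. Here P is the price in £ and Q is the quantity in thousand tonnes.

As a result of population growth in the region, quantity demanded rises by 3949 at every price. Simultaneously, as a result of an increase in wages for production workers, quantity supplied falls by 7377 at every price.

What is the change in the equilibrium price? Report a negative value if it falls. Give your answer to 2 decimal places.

Before the shock: 39383 - 5P = 6P - 31402 ⇒ 70785 = 11P ⇒ P = 6435, Q = 7208.
After the shift, demand is Qd = 43332 - 5P and supply is Qs = 6P - 38779.
Setting them equal: 43332 - 5P = 6P - 38779 → 82111 = 11P, so P = 82111/11 ≈ 7464.6364 and Q = 66097/11 ≈ 6008.8182.
ΔP = 7464.6364 − 6435 = +1029.64.

+1029.64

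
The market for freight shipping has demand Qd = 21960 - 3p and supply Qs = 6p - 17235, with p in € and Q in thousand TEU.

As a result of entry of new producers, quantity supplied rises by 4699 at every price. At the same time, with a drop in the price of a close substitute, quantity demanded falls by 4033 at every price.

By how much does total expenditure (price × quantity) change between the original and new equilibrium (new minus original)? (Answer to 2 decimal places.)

-12428975.59

Solve the original market: 21960 - 3p = 6p - 17235, hence p = 4355 and Q = 8895.
The shock moves the curves to Qd = 17927 - 3p and Qs = 6p - 12536.
Setting them equal: 17927 - 3p = 6p - 12536 → 30463 = 9p, so p = 30463/9 ≈ 3384.7778 and Q = 23318/3 ≈ 7772.6667.
Expenditure moves from 4355×8895 = 38737725 to 3384.7778×7772.6667 = 26308749.4074; change = -12428975.59.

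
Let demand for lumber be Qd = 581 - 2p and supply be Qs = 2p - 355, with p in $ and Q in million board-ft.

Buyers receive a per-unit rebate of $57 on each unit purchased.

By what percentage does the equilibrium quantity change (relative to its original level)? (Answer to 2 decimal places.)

Before the shock: 581 - 2p = 2p - 355 ⇒ 936 = 4p ⇒ p = 234, Q = 113.
Since buyers' out-of-pocket price is the market price minus the rebate, the effective demand curve becomes Qd = 695 - 2p.
Setting them equal: 695 - 2p = 2p - 355 → 1050 = 4p, so p = 262.5 and Q = 170.
%ΔQ = (170 − 113) / 113 × 100 = +50.44%.

+50.44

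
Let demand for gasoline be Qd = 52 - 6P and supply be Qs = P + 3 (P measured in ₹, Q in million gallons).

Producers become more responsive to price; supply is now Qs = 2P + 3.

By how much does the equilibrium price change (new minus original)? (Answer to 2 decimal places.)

Before the shock: 52 - 6P = P + 3 ⇒ 49 = 7P ⇒ P = 7, Q = 10.
The new curves are Qd = 52 - 6P (demand) and Qs = 2P + 3 (supply).
Clearing the new market: 52 - 6P = 2P + 3, so P = 6.125 and Q = 15.25.
ΔP = 6.125 − 7 = -0.88.

-0.88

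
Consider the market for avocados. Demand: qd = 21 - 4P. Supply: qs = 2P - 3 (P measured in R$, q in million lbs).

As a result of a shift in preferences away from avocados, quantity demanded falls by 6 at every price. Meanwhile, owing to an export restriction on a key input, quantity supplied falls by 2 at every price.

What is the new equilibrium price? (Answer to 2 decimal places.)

3.33

Solve the original market: 21 - 4P = 2P - 3, hence P = 4 and q = 5.
After the shift, demand is qd = 15 - 4P and supply is qs = 2P - 5.
Setting them equal: 15 - 4P = 2P - 5 → 20 = 6P, so P = 10/3 ≈ 3.3333 and q = 5/3 ≈ 1.6667.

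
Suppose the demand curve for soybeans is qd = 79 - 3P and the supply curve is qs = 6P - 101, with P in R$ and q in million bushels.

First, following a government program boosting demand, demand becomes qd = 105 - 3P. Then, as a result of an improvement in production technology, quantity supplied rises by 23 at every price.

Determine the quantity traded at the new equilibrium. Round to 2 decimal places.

Before the shock: 79 - 3P = 6P - 101 ⇒ 180 = 9P ⇒ P = 20, q = 19.
The new curves are qd = 105 - 3P (demand) and qs = 6P - 78 (supply).
New equilibrium: 105 - 3P = 6P - 78 ⇒ 183 = 9P ⇒ P = 61/3 ≈ 20.3333, q = 44.

44.00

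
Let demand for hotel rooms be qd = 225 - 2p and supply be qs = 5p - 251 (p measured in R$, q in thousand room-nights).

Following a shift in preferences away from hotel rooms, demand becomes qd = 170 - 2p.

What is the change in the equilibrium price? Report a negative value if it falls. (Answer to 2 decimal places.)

Original equilibrium: 225 - 2p = 5p - 251 gives 476 = 7p, so p = 68 and q = 89.
With the change applied: demand qd = 170 - 2p, supply qs = 5p - 251.
Setting them equal: 170 - 2p = 5p - 251 → 421 = 7p, so p = 421/7 ≈ 60.1429 and q = 348/7 ≈ 49.7143.
Δp = 60.1429 − 68 = -7.86.

-7.86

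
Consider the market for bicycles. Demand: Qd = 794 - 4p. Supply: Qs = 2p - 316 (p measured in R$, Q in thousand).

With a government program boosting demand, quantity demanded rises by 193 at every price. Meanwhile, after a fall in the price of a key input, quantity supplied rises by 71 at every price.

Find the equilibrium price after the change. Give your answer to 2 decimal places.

Solve the original market: 794 - 4p = 2p - 316, hence p = 185 and Q = 54.
The shock moves the curves to Qd = 987 - 4p and Qs = 2p - 245.
New equilibrium: 987 - 4p = 2p - 245 ⇒ 1232 = 6p ⇒ p = 616/3 ≈ 205.3333, Q = 497/3 ≈ 165.6667.

205.33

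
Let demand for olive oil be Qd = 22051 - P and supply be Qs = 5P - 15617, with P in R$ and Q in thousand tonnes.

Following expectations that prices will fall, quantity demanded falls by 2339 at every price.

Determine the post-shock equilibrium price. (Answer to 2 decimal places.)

5888.17

Original equilibrium: 22051 - P = 5P - 15617 gives 37668 = 6P, so P = 6278 and Q = 15773.
The shock moves the curves to Qd = 19712 - P and Qs = 5P - 15617.
New equilibrium: 19712 - P = 5P - 15617 ⇒ 35329 = 6P ⇒ P = 35329/6 ≈ 5888.1667, Q = 82943/6 ≈ 13823.8333.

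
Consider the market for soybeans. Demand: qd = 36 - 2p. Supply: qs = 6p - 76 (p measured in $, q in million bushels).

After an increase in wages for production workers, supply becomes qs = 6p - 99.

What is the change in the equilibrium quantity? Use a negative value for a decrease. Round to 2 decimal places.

-5.75

Solve the original market: 36 - 2p = 6p - 76, hence p = 14 and q = 8.
The new curves are qd = 36 - 2p (demand) and qs = 6p - 99 (supply).
Setting them equal: 36 - 2p = 6p - 99 → 135 = 8p, so p = 16.875 and q = 2.25.
Δq = 2.25 − 8 = -5.75.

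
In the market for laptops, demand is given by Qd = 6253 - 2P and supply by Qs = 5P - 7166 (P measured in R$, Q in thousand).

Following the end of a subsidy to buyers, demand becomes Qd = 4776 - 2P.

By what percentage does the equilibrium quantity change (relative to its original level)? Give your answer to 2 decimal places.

-43.61

Original equilibrium: 6253 - 2P = 5P - 7166 gives 13419 = 7P, so P = 1917 and Q = 2419.
The shock moves the curves to Qd = 4776 - 2P and Qs = 5P - 7166.
New equilibrium: 4776 - 2P = 5P - 7166 ⇒ 11942 = 7P ⇒ P = 1706, Q = 1364.
%ΔQ = (1364 − 2419) / 2419 × 100 = -43.61%.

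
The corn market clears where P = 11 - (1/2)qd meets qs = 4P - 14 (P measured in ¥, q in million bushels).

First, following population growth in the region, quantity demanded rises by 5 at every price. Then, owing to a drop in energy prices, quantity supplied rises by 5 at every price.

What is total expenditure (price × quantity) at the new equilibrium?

Solve the original market: 22 - 2P = 4P - 14, hence P = 6 and q = 10.
The new curves are qd = 27 - 2P (demand) and qs = 4P - 9 (supply).
Equate the new curves: 27 - 2P = 4P - 9, giving 36 = 6P, P = 6, q = 15.
New expenditure = 6 × 15 = 90.

90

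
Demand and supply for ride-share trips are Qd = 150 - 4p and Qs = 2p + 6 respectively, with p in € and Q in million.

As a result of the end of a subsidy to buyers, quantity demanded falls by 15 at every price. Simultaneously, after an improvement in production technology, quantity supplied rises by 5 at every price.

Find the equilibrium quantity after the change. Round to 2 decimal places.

Original equilibrium: 150 - 4p = 2p + 6 gives 144 = 6p, so p = 24 and Q = 54.
After the shift, demand is Qd = 135 - 4p and supply is Qs = 2p + 11.
New equilibrium: 135 - 4p = 2p + 11 ⇒ 124 = 6p ⇒ p = 62/3 ≈ 20.6667, Q = 157/3 ≈ 52.3333.

52.33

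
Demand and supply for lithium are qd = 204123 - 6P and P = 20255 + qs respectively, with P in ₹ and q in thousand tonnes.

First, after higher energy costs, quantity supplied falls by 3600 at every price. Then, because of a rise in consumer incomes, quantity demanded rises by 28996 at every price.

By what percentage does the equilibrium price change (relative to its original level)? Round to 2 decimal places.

+14.53

Original equilibrium: 204123 - 6P = P - 20255 gives 224378 = 7P, so P = 32054 and q = 11799.
The new curves are qd = 233119 - 6P (demand) and qs = P - 23855 (supply).
Setting them equal: 233119 - 6P = P - 23855 → 256974 = 7P, so P = 256974/7 ≈ 36710.5714 and q = 89989/7 ≈ 12855.5714.
%ΔP = (36710.5714 − 32054) / 32054 × 100 = +14.53%.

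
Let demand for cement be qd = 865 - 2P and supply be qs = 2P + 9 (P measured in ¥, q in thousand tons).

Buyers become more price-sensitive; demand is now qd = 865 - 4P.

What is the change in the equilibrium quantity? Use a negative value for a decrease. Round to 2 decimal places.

-142.67

Initially, 865 - 2P = 2P + 9, so 856 = 4P and P = 214, q = 437.
After the shift, demand is qd = 865 - 4P and supply is qs = 2P + 9.
New equilibrium: 865 - 4P = 2P + 9 ⇒ 856 = 6P ⇒ P = 428/3 ≈ 142.6667, q = 883/3 ≈ 294.3333.
Δq = 294.3333 − 437 = -142.67.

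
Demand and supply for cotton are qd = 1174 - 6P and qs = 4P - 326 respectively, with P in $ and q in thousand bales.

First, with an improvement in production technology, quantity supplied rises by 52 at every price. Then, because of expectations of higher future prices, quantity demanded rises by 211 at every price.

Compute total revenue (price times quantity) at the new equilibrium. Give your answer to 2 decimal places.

Initially, 1174 - 6P = 4P - 326, so 1500 = 10P and P = 150, q = 274.
With the change applied: demand qd = 1385 - 6P, supply qs = 4P - 274.
New equilibrium: 1385 - 6P = 4P - 274 ⇒ 1659 = 10P ⇒ P = 165.9, q = 389.6.
New expenditure = 165.9 × 389.6 = 64634.64.

64634.64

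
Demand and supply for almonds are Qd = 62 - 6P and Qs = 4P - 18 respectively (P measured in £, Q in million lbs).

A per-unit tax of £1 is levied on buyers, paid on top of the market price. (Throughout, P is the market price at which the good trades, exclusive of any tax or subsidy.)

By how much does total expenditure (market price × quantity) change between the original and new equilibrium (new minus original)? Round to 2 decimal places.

-26.16

Initially, 62 - 6P = 4P - 18, so 80 = 10P and P = 8, Q = 14.
Since buyers pay the price plus the tax, the effective demand curve becomes Qd = 56 - 6P.
New equilibrium: 56 - 6P = 4P - 18 ⇒ 74 = 10P ⇒ P = 7.4, Q = 11.6.
Expenditure moves from 8×14 = 112 to 7.4×11.6 = 85.84; change = -26.16.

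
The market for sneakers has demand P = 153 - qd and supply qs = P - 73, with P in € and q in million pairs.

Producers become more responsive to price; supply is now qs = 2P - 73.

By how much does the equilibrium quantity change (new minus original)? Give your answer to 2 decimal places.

Initially, 153 - P = P - 73, so 226 = 2P and P = 113, q = 40.
The shock moves the curves to qd = 153 - P and qs = 2P - 73.
Setting them equal: 153 - P = 2P - 73 → 226 = 3P, so P = 226/3 ≈ 75.3333 and q = 233/3 ≈ 77.6667.
Δq = 77.6667 − 40 = +37.67.

+37.67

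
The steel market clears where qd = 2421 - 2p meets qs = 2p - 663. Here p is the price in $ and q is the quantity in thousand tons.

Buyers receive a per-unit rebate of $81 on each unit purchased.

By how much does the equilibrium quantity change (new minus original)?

+81

Original equilibrium: 2421 - 2p = 2p - 663 gives 3084 = 4p, so p = 771 and q = 879.
Since buyers' out-of-pocket price is the market price minus the rebate, the effective demand curve becomes qd = 2583 - 2p.
Setting them equal: 2583 - 2p = 2p - 663 → 3246 = 4p, so p = 811.5 and q = 960.
Δq = 960 − 879 = +81.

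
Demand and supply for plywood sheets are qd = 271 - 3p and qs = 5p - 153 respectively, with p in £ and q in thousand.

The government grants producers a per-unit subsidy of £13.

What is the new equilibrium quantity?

136.375

Solve the original market: 271 - 3p = 5p - 153, hence p = 53 and q = 112.
Since sellers receive the price plus the subsidy, the effective supply curve becomes qs = 5p - 88.
Clearing the new market: 271 - 3p = 5p - 88, so p = 44.875 and q = 136.375.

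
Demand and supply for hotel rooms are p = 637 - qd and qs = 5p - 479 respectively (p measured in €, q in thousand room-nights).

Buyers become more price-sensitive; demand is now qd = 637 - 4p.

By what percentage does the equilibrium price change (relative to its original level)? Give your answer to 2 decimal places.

-33.33

Before the shock: 637 - p = 5p - 479 ⇒ 1116 = 6p ⇒ p = 186, q = 451.
With the change applied: demand qd = 637 - 4p, supply qs = 5p - 479.
Clearing the new market: 637 - 4p = 5p - 479, so p = 124 and q = 141.
%Δp = (124 − 186) / 186 × 100 = -33.33%.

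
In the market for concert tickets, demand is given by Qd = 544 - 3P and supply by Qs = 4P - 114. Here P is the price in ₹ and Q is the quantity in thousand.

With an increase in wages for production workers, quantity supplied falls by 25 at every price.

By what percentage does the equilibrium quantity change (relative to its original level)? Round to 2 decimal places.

Before the shock: 544 - 3P = 4P - 114 ⇒ 658 = 7P ⇒ P = 94, Q = 262.
After the shift, demand is Qd = 544 - 3P and supply is Qs = 4P - 139.
New equilibrium: 544 - 3P = 4P - 139 ⇒ 683 = 7P ⇒ P = 683/7 ≈ 97.5714, Q = 1759/7 ≈ 251.2857.
%ΔQ = (251.2857 − 262) / 262 × 100 = -4.09%.

-4.09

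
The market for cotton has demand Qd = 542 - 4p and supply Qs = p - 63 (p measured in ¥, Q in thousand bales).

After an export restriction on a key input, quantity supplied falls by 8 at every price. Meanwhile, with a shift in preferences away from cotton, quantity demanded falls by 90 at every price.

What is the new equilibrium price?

Original equilibrium: 542 - 4p = p - 63 gives 605 = 5p, so p = 121 and Q = 58.
With the change applied: demand Qd = 452 - 4p, supply Qs = p - 71.
Setting them equal: 452 - 4p = p - 71 → 523 = 5p, so p = 104.6 and Q = 33.6.

104.6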